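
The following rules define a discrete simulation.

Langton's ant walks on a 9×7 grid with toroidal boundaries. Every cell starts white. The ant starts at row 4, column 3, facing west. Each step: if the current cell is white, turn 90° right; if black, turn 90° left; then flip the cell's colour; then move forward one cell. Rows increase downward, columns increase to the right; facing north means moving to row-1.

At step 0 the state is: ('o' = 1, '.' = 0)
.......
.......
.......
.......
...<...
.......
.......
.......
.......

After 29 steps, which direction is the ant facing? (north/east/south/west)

north

step 0: .......
.......
.......
.......
...<...
.......
.......
.......
.......
step 1: .......
.......
.......
...^...
...o...
.......
.......
.......
.......
step 2: .......
.......
.......
...o>..
...o...
.......
.......
.......
.......
step 3: .......
.......
.......
...oo..
...ov..
.......
.......
.......
.......
step 4: .......
.......
.......
...oo..
...<o..
.......
.......
.......
.......
step 5: .......
.......
.......
...oo..
....o..
...v...
.......
.......
.......
step 6: .......
.......
.......
...oo..
....o..
..<o...
.......
.......
.......
step 7: .......
.......
.......
...oo..
..^.o..
..oo...
.......
.......
.......
step 8: .......
.......
.......
...oo..
..o>o..
..oo...
.......
.......
.......
step 9: .......
.......
.......
...oo..
..ooo..
..ov...
.......
.......
.......
step 10: .......
.......
.......
...oo..
..ooo..
..o.>..
.......
.......
.......
step 11: .......
.......
.......
...oo..
..ooo..
..o.o..
....v..
.......
.......
step 12: .......
.......
.......
...oo..
..ooo..
..o.o..
...<o..
.......
.......
step 13: .......
.......
.......
...oo..
..ooo..
..o^o..
...oo..
.......
.......
step 14: .......
.......
.......
...oo..
..ooo..
..oo>..
...oo..
.......
.......
step 15: .......
.......
.......
...oo..
..oo^..
..oo...
...oo..
.......
.......
step 16: .......
.......
.......
...oo..
..o<...
..oo...
...oo..
.......
.......
step 17: .......
.......
.......
...oo..
..o....
..ov...
...oo..
.......
.......
step 18: .......
.......
.......
...oo..
..o....
..o.>..
...oo..
.......
.......
step 19: .......
.......
.......
...oo..
..o....
..o.o..
...ov..
.......
.......
step 20: .......
.......
.......
...oo..
..o....
..o.o..
...o.>.
.......
.......
step 21: .......
.......
.......
...oo..
..o....
..o.o..
...o.o.
.....v.
.......
step 22: .......
.......
.......
...oo..
..o....
..o.o..
...o.o.
....<o.
.......
step 23: .......
.......
.......
...oo..
..o....
..o.o..
...o^o.
....oo.
.......
step 24: .......
.......
.......
...oo..
..o....
..o.o..
...oo>.
....oo.
.......
step 25: .......
.......
.......
...oo..
..o....
..o.o^.
...oo..
....oo.
.......
step 26: .......
.......
.......
...oo..
..o....
..o.oo>
...oo..
....oo.
.......
step 27: .......
.......
.......
...oo..
..o....
..o.ooo
...oo.v
....oo.
.......
step 28: .......
.......
.......
...oo..
..o....
..o.ooo
...oo<o
....oo.
.......
step 29: .......
.......
.......
...oo..
..o....
..o.o^o
...oooo
....oo.
.......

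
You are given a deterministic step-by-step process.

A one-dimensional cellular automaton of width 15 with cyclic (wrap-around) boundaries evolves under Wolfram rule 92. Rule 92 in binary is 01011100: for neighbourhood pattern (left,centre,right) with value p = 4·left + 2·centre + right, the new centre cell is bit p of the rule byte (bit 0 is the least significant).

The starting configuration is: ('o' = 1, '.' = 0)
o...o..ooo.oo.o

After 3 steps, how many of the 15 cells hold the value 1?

t=0: o...o..ooo.oo.o
t=1: oo..oo.o.o.oo.o
t=2: .oo.oo.o.o.oo.o
t=3: .oo.oo.o.o.oo.o

9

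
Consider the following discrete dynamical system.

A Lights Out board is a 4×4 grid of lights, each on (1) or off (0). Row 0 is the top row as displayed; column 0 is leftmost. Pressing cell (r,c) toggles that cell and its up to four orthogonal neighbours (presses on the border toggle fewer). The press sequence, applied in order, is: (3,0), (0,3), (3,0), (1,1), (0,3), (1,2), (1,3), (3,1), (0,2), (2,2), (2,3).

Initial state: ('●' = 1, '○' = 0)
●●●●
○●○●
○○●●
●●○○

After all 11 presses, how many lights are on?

9

[0] ●●●●
○●○●
○○●●
●●○○
[1] ●●●●
○●○●
●○●●
○○○○
[2] ●●○○
○●○○
●○●●
○○○○
[3] ●●○○
○●○○
○○●●
●●○○
[4] ●○○○
●○●○
○●●●
●●○○
[5] ●○●●
●○●●
○●●●
●●○○
[6] ●○○●
●●○○
○●○●
●●○○
[7] ●○○○
●●●●
○●○○
●●○○
[8] ●○○○
●●●●
○○○○
○○●○
[9] ●●●●
●●○●
○○○○
○○●○
[10] ●●●●
●●●●
○●●●
○○○○
[11] ●●●●
●●●○
○●○○
○○○●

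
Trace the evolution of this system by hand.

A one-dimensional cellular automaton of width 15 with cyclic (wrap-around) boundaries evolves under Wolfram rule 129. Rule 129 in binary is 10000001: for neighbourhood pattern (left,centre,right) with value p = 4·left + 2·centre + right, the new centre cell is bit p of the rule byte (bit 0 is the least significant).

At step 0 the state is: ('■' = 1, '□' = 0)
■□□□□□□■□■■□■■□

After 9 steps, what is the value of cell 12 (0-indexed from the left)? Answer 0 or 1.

1

t=0: ■□□□□□□■□■■□■■□
t=1: □□■■■■□□□□□□□□□
t=2: ■□□■■□□■■■■■■■■
t=3: □□□□□□□□■■■■■■■
t=4: □■■■■■■□□■■■■■□
t=5: □□■■■■□□□□■■■□□
t=6: ■□□■■□□■■□□■□□■
t=7: □□□□□□□□□□□□□□□
t=8: ■■■■■■■■■■■■■■■
t=9: ■■■■■■■■■■■■■■■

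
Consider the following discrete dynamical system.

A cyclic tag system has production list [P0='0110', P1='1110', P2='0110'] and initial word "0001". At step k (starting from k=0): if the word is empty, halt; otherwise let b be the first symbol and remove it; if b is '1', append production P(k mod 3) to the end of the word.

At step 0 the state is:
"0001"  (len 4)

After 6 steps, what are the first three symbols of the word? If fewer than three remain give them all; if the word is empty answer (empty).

100

t=0: "0001"  (len 4)
t=1: "001"  (len 3)
t=2: "01"  (len 2)
t=3: "1"  (len 1)
t=4: "0110"  (len 4)
t=5: "110"  (len 3)
t=6: "100110"  (len 6)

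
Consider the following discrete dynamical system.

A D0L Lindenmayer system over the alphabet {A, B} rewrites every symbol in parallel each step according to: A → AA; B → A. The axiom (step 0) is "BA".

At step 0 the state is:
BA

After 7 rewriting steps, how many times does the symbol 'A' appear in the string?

192

0) BA
1) AAA
2) AAAAAA
3) AAAAAAAAAAAA
4) AAAAAAAAAAAAAAAAAAAAAAAA
5) AAAAAAAAAAAAAAAAAAAAAAAAAAAAAAAAAAAAAAAAAAAAAAAA
6) AAAAAAAAAAAAAAAAAAAAAAAAAAAAAAAAAAAAAAAAAAAAAAAAAAAAAAAAAAAAAAAAAAAAAAAAAAAAAAAAAAAAAAAAAAAAAAAA
7) AAAAAAAAAAAAAAAAAAAAAAAAAAAAAAAAAAAAAAAAAAAAAAAAAAAAAAAAAA…AAAAAAAAAAAAAAAAAAAAAAAAAAAAAAAAAAAAAAAAAAAAAAAAAAAAAAAAAA  (len 192)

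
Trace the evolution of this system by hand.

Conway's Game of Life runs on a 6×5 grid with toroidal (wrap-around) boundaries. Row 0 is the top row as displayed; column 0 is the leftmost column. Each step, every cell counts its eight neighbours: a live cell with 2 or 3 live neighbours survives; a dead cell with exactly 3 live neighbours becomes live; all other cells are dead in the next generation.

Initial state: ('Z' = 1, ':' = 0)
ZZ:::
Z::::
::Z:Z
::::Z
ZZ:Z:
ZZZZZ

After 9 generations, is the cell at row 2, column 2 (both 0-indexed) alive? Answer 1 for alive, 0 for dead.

k=0  ZZ:::
Z::::
::Z:Z
::::Z
ZZ:Z:
ZZZZZ
k=1  :::Z:
Z:::Z
Z::ZZ
:ZZ:Z
:::::
:::Z:
k=2  :::Z:
Z::::
::Z::
:ZZ:Z
::ZZ:
:::::
k=3  :::::
:::::
Z:ZZ:
:Z:::
:ZZZ:
::ZZ:
k=4  :::::
:::::
:ZZ::
Z:::Z
:Z:Z:
:Z:Z:
k=5  :::::
:::::
ZZ:::
Z::ZZ
:Z:Z:
:::::
k=6  :::::
:::::
ZZ:::
:::Z:
Z:ZZ:
:::::
k=7  :::::
:::::
:::::
Z::Z:
::ZZZ
:::::
k=8  :::::
:::::
:::::
::ZZ:
::ZZZ
:::Z:
k=9  :::::
:::::
:::::
::Z:Z
::::Z
::ZZZ

0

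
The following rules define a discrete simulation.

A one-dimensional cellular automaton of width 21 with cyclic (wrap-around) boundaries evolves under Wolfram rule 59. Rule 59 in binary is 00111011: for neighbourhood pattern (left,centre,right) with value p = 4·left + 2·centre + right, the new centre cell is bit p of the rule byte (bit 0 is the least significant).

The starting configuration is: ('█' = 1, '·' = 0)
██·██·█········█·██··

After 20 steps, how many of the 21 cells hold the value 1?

10

[0] ██·██·█········█·██··
[1] █·██·█·████████·██·██
[2] ·██·█·██·······██·██·
[3] ██·█·██·████████·██·█
[4] ··█·██·██·······██·██
[5] ██·██·██·████████·██·
[6] █·██·██·██·······██·█
[7] ·██·██·██·████████·██
[8] ██·██·██·██·······██·
[9] █·██·██·██·████████·█
[10] ·██·██·██·██·······██
[11] ██·██·██·██·████████·
[12] █·██·██·██·██·······█
[13] ·██·██·██·██·████████
[14] ██·██·██·██·██·······
[15] █·██·██·██·██·███████
[16] ·██·██·██·██·██······
[17] ██·██·██·██·██·██████
[18] ··██·██·██·██·██·····
[19] ███·██·██·██·██·█████
[20] ···██·██·██·██·██····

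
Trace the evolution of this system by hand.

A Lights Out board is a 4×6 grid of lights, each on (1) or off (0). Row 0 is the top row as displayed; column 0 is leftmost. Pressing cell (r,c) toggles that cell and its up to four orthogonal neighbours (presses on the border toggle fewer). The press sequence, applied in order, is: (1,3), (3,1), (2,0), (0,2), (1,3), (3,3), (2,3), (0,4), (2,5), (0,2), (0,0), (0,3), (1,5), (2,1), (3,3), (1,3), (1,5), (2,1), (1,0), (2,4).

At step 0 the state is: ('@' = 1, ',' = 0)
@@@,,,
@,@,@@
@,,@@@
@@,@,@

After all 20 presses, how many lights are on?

step 0: @@@,,,
@,@,@@
@,,@@@
@@,@,@
step 1: @@@@,,
@,,@,@
@,,,@@
@@,@,@
step 2: @@@@,,
@,,@,@
@@,,@@
,,@@,@
step 3: @@@@,,
,,,@,@
,,,,@@
@,@@,@
step 4: @,,,,,
,,@@,@
,,,,@@
@,@@,@
step 5: @,,@,,
,,,,@@
,,,@@@
@,@@,@
step 6: @,,@,,
,,,,@@
,,,,@@
@,,,@@
step 7: @,,@,,
,,,@@@
,,@@,@
@,,@@@
step 8: @,,,@@
,,,@,@
,,@@,@
@,,@@@
step 9: @,,,@@
,,,@,,
,,@@@,
@,,@@,
step 10: @@@@@@
,,@@,,
,,@@@,
@,,@@,
step 11: ,,@@@@
@,@@,,
,,@@@,
@,,@@,
step 12: ,,,,,@
@,@,,,
,,@@@,
@,,@@,
step 13: ,,,,,,
@,@,@@
,,@@@@
@,,@@,
step 14: ,,,,,,
@@@,@@
@@,@@@
@@,@@,
step 15: ,,,,,,
@@@,@@
@@,,@@
@@@,,,
step 16: ,,,@,,
@@,@,@
@@,@@@
@@@,,,
step 17: ,,,@,@
@@,@@,
@@,@@,
@@@,,,
step 18: ,,,@,@
@,,@@,
,,@@@,
@,@,,,
step 19: @,,@,@
,@,@@,
@,@@@,
@,@,,,
step 20: @,,@,@
,@,@,,
@,@,,@
@,@,@,

11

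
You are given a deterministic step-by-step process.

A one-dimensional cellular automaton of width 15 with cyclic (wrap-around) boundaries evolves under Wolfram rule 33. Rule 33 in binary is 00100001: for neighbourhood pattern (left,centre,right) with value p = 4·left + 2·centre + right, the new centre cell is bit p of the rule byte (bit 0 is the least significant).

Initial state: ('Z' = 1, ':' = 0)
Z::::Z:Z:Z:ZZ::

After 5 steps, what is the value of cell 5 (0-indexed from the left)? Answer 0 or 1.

0) Z::::Z:Z:Z:ZZ::
1) ::ZZ::Z:Z:Z::::
2) Z::::::Z:Z::ZZZ
3) ::ZZZZ::Z::::::
4) Z:::::::::ZZZZZ
5) ::ZZZZZZZ::::::

1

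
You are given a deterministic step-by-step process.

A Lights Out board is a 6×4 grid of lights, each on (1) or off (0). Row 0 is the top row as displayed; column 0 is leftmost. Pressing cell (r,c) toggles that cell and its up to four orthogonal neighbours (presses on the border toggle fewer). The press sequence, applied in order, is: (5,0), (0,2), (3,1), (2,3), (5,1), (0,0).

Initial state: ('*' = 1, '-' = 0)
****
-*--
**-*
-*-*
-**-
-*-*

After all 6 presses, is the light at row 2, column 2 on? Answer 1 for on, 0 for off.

1

t=0: ****
-*--
**-*
-*-*
-**-
-*-*
t=1: ****
-*--
**-*
-*-*
***-
*--*
t=2: *---
-**-
**-*
-*-*
***-
*--*
t=3: *---
-**-
*--*
*-**
*-*-
*--*
t=4: *---
-***
*-*-
*-*-
*-*-
*--*
t=5: *---
-***
*-*-
*-*-
***-
-***
t=6: -*--
****
*-*-
*-*-
***-
-***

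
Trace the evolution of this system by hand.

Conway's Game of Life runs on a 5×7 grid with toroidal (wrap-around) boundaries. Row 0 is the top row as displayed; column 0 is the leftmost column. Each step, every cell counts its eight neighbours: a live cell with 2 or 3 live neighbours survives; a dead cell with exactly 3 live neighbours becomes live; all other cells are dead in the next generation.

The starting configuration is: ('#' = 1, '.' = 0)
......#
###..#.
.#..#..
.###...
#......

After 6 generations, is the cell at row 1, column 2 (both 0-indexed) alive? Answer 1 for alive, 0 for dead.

0

0) ......#
###..#.
.#..#..
.###...
#......
1) ......#
###..##
....#..
####...
###....
2) .....#.
##...##
....##.
#..#...
...#..#
3) ....##.
#......
.#..##.
...#.##
....#.#
4) ....###
......#
#...##.
#..#..#
...#..#
5) #...#.#
#......
#...##.
#..#...
...#...
6) #.....#
##..#..
##..#..
...#..#
#..##.#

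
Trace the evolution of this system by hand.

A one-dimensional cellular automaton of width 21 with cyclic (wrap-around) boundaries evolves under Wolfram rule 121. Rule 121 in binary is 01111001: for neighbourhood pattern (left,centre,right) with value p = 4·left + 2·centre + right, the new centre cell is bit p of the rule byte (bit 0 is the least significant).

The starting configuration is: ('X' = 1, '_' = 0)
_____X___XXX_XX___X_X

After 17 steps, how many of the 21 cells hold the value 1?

13

t=0: _____X___XXX_XX___X_X
t=1: XXXX__XX_X_XXXXXX__X_
t=2: X__XX_XXX_XX____XX__X
t=3: XX_XXXX_XXXXXXX_XXX_X
t=4: _XXX__XXX_____XXX_XXX
t=5: XX_XX_X_XXXXX_X_XXX_X
t=6: _XXXXX_XX___XX_XX_XXX
t=7: XX___XXXXXX_XXXXXXX_X
t=8: _XXX_X____XXX_____XXX
t=9: XX_XX_XXX_X_XXXXX_X_X
t=10: _XXXXXX_XX_XX___XX_XX
t=11: XX____XXXXXXXXX_XXXXX
t=12: _XXXX_X_______XXX____
t=13: _X__XX_XXXXXX_X_XXXXX
t=14: X_X_XXXX____XX_XX___X
t=15: XX_XX__XXXX_XXXXXXX_X
t=16: _XXXXX_X__XXX_____XXX
t=17: XX___XX_X_X_XXXXX_X_X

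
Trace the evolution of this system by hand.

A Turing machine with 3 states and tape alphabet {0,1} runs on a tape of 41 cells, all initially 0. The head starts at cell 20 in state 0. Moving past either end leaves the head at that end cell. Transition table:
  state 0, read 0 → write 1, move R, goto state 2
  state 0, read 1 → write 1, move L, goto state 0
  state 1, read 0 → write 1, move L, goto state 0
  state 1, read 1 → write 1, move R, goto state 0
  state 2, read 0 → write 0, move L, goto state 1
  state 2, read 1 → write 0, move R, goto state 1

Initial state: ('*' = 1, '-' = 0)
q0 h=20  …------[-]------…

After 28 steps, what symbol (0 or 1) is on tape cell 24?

gen 0: q0 h=20  …------[-]------…
gen 1: q2 h=21  …-----*[-]------…
gen 2: q1 h=20  …------[*]------…
gen 3: q0 h=21  …-----*[-]------…
gen 4: q2 h=22  …----**[-]------…
gen 5: q1 h=21  …-----*[*]------…
gen 6: q0 h=22  …----**[-]------…
gen 7: q2 h=23  …---***[-]------…
gen 8: q1 h=22  …----**[*]------…
gen 9: q0 h=23  …---***[-]------…
gen 10: q2 h=24  …--****[-]------…
gen 11: q1 h=23  …---***[*]------…
gen 12: q0 h=24  …--****[-]------…
gen 13: q2 h=25  …-*****[-]------…
gen 14: q1 h=24  …--****[*]------…
gen 15: q0 h=25  …-*****[-]------…
gen 16: q2 h=26  …******[-]------…
gen 17: q1 h=25  …-*****[*]------…
gen 18: q0 h=26  …******[-]------…
gen 19: q2 h=27  …******[-]------…
gen 20: q1 h=26  …******[*]------…
gen 21: q0 h=27  …******[-]------…
gen 22: q2 h=28  …******[-]------…
gen 23: q1 h=27  …******[*]------…
gen 24: q0 h=28  …******[-]------…
gen 25: q2 h=29  …******[-]------…
gen 26: q1 h=28  …******[*]------…
gen 27: q0 h=29  …******[-]------…
gen 28: q2 h=30  …******[-]------…

1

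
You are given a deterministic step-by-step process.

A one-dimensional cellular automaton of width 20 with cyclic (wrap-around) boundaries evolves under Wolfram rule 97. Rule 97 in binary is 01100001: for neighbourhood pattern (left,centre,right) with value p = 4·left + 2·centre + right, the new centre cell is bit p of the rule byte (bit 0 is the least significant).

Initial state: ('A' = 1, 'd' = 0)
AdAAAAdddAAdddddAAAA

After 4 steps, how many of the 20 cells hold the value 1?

t=0: AdAAAAdddAAdddddAAAA
t=1: AAdddAdAddAdAAAddddd
t=2: dAdAddAddddAddAdAAAd
t=3: ddAdddddAAdddddAddAd
t=4: AdddAAAddAdAAAdddddd

8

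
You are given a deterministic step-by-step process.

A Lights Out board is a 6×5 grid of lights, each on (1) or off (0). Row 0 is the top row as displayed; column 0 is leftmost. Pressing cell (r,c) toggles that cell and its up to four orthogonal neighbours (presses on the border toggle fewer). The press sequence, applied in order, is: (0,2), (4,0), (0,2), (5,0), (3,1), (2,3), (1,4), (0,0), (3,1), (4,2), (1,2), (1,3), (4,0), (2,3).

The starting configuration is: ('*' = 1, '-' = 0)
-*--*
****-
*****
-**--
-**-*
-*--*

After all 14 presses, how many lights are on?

gen 0: -*--*
****-
*****
-**--
-**-*
-*--*
gen 1: --***
**-*-
*****
-**--
-**-*
-*--*
gen 2: --***
**-*-
*****
***--
*-*-*
**--*
gen 3: -*--*
****-
*****
***--
*-*-*
**--*
gen 4: -*--*
****-
*****
***--
--*-*
----*
gen 5: -*--*
****-
*-***
-----
-**-*
----*
gen 6: -*--*
***--
*----
---*-
-**-*
----*
gen 7: -*---
*****
*---*
---*-
-**-*
----*
gen 8: *----
-****
*---*
---*-
-**-*
----*
gen 9: *----
-****
**--*
****-
--*-*
----*
gen 10: *----
-****
**--*
**-*-
-*-**
--*-*
gen 11: *-*--
----*
***-*
**-*-
-*-**
--*-*
gen 12: *-**-
--**-
*****
**-*-
-*-**
--*-*
gen 13: *-**-
--**-
*****
-*-*-
*--**
*-*-*
gen 14: *-**-
--*--
**---
-*---
*--**
*-*-*

13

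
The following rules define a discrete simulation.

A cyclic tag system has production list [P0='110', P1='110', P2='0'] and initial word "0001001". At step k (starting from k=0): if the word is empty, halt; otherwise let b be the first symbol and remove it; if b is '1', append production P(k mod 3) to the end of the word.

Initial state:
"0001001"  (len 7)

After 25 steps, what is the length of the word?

10

gen 0: "0001001"  (len 7)
gen 1: "001001"  (len 6)
gen 2: "01001"  (len 5)
gen 3: "1001"  (len 4)
gen 4: "001110"  (len 6)
gen 5: "01110"  (len 5)
gen 6: "1110"  (len 4)
gen 7: "110110"  (len 6)
gen 8: "10110110"  (len 8)
gen 9: "01101100"  (len 8)
gen 10: "1101100"  (len 7)
gen 11: "101100110"  (len 9)
gen 12: "011001100"  (len 9)
gen 13: "11001100"  (len 8)
gen 14: "1001100110"  (len 10)
gen 15: "0011001100"  (len 10)
gen 16: "011001100"  (len 9)
gen 17: "11001100"  (len 8)
gen 18: "10011000"  (len 8)
gen 19: "0011000110"  (len 10)
gen 20: "011000110"  (len 9)
gen 21: "11000110"  (len 8)
gen 22: "1000110110"  (len 10)
gen 23: "000110110110"  (len 12)
gen 24: "00110110110"  (len 11)
gen 25: "0110110110"  (len 10)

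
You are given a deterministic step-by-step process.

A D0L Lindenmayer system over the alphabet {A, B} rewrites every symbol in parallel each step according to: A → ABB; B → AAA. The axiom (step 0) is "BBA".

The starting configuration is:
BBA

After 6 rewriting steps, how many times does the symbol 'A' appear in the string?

1261

gen 0: BBA
gen 1: AAAAAAABB
gen 2: ABBABBABBABBABBABBABBAAAAAA
gen 3: ABBAAAAAAABBAAAAAAABBAAAAAAABBAAAAAAABBAAAAAAABBAAAAAAABBAAAAAAABBABBABBABBABBABB
gen 4: ABBAAAAAAABBABBABBABBABBABBABBAAAAAAABBABBABBABBABBABBABBA…BABBABBAAAAAAABBAAAAAAABBAAAAAAABBAAAAAAABBAAAAAAABBAAAAAA  (len 243)
gen 5: ABBAAAAAAABBABBABBABBABBABBABBAAAAAAABBAAAAAAABBAAAAAAABBA…BABBABBAAAAAAABBABBABBABBABBABBABBAAAAAAABBABBABBABBABBABB  (len 729)
gen 6: ABBAAAAAAABBABBABBABBABBABBABBAAAAAAABBAAAAAAABBAAAAAAABBA…BABBABBAAAAAAABBAAAAAAABBAAAAAAABBAAAAAAABBAAAAAAABBAAAAAA  (len 2187)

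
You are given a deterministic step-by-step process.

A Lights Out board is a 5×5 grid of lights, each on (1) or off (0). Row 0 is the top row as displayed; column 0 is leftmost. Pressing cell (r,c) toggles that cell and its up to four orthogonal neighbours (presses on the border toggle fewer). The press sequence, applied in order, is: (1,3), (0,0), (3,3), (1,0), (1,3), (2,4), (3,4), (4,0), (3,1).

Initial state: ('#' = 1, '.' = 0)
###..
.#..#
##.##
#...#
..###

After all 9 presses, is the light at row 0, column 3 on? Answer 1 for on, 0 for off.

k=0  ###..
.#..#
##.##
#...#
..###
k=1  ####.
.###.
##..#
#...#
..###
k=2  ..##.
####.
##..#
#...#
..###
k=3  ..##.
####.
##.##
#.##.
..#.#
k=4  #.##.
..##.
.#.##
#.##.
..#.#
k=5  #.#..
....#
.#..#
#.##.
..#.#
k=6  #.#..
.....
.#.#.
#.###
..#.#
k=7  #.#..
.....
.#.##
#.#..
..#..
k=8  #.#..
.....
.#.##
..#..
###..
k=9  #.#..
.....
...##
##...
#.#..

0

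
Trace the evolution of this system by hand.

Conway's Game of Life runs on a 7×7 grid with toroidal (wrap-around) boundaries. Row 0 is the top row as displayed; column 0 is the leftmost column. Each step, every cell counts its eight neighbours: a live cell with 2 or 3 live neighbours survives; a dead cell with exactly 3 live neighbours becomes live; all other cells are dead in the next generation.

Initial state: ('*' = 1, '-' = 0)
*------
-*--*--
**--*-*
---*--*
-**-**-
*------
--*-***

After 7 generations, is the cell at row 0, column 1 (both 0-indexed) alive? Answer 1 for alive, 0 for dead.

1

step 0: *------
-*--*--
**--*-*
---*--*
-**-**-
*------
--*-***
step 1: **-**-*
-*---**
-****-*
---*--*
*******
*-*----
**---**
step 2: ----*--
-------
-*-**-*
-------
----**-
-------
---***-
step 3: ---***-
---***-
-------
---*---
-------
---*---
---***-
step 4: --*---*
---*-*-
---*---
-------
-------
---*---
--*--*-
step 5: --*****
--***--
----*--
-------
-------
-------
--**---
step 6: -*---*-
--*----
----*--
-------
-------
-------
--*--*-
step 7: -**----
-------
-------
-------
-------
-------
-------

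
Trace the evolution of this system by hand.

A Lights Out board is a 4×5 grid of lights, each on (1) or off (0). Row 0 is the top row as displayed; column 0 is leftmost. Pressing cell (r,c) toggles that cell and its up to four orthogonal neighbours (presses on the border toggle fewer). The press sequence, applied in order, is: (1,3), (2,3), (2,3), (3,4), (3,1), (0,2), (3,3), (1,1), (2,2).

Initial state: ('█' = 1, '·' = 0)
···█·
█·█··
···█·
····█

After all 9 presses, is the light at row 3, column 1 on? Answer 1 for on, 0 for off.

1

gen 0: ···█·
█·█··
···█·
····█
gen 1: ·····
█··██
·····
····█
gen 2: ·····
█···█
··███
···██
gen 3: ·····
█··██
·····
····█
gen 4: ·····
█··██
····█
···█·
gen 5: ·····
█··██
·█··█
████·
gen 6: ·███·
█·███
·█··█
████·
gen 7: ·███·
█·███
·█·██
██··█
gen 8: ··██·
·█·██
···██
██··█
gen 9: ··██·
·████
·██·█
███·█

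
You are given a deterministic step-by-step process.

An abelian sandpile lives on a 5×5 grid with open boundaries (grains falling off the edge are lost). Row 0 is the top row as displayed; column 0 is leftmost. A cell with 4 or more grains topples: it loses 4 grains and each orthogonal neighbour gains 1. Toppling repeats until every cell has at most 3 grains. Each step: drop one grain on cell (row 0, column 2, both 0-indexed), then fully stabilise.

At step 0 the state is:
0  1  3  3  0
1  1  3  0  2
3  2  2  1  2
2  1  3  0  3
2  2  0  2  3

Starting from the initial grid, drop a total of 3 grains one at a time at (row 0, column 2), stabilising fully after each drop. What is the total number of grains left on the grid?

[0] 0  1  3  3  0
1  1  3  0  2
3  2  2  1  2
2  1  3  0  3
2  2  0  2  3
[1] 0  2  2  0  1
1  2  0  2  2
3  2  3  1  2
2  1  3  0  3
2  2  0  2  3
[2] 0  2  3  0  1
1  2  0  2  2
3  2  3  1  2
2  1  3  0  3
2  2  0  2  3
[3] 0  3  0  1  1
1  2  1  2  2
3  2  3  1  2
2  1  3  0  3
2  2  0  2  3

42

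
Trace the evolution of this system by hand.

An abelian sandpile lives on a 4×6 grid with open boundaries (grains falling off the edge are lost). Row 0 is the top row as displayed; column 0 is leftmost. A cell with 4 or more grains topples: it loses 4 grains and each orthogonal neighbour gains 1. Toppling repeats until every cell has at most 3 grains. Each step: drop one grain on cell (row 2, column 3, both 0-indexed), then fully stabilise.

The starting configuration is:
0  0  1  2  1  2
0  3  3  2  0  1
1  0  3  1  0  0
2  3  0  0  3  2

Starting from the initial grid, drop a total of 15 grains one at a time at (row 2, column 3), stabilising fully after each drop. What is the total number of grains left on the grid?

[0] 0  0  1  2  1  2
0  3  3  2  0  1
1  0  3  1  0  0
2  3  0  0  3  2
[1] 0  0  1  2  1  2
0  3  3  2  0  1
1  0  3  2  0  0
2  3  0  0  3  2
[2] 0  0  1  2  1  2
0  3  3  2  0  1
1  0  3  3  0  0
2  3  0  0  3  2
[3] 0  1  2  3  1  2
1  0  2  0  1  1
1  2  1  2  1  0
2  3  1  1  3  2
[4] 0  1  2  3  1  2
1  0  2  0  1  1
1  2  1  3  1  0
2  3  1  1  3  2
[5] 0  1  2  3  1  2
1  0  2  1  1  1
1  2  2  0  2  0
2  3  1  2  3  2
[6] 0  1  2  3  1  2
1  0  2  1  1  1
1  2  2  1  2  0
2  3  1  2  3  2
[7] 0  1  2  3  1  2
1  0  2  1  1  1
1  2  2  2  2  0
2  3  1  2  3  2
[8] 0  1  2  3  1  2
1  0  2  1  1  1
1  2  2  3  2  0
2  3  1  2  3  2
[9] 0  1  2  3  1  2
1  0  2  2  1  1
1  2  3  0  3  0
2  3  1  3  3  2
[10] 0  1  2  3  1  2
1  0  2  2  1  1
1  2  3  1  3  0
2  3  1  3  3  2
[11] 0  1  2  3  1  2
1  0  2  2  1  1
1  2  3  2  3  0
2  3  1  3  3  2
[12] 0  1  2  3  1  2
1  0  2  2  1  1
1  2  3  3  3  0
2  3  1  3  3  2
[13] 0  1  2  3  1  2
1  0  3  3  2  1
1  3  0  3  1  1
2  3  3  1  1  3
[14] 0  2  0  1  2  2
1  1  1  2  3  1
1  3  2  1  2  1
2  3  3  2  1  3
[15] 0  2  0  1  2  2
1  1  1  2  3  1
1  3  2  2  2  1
2  3  3  2  1  3

41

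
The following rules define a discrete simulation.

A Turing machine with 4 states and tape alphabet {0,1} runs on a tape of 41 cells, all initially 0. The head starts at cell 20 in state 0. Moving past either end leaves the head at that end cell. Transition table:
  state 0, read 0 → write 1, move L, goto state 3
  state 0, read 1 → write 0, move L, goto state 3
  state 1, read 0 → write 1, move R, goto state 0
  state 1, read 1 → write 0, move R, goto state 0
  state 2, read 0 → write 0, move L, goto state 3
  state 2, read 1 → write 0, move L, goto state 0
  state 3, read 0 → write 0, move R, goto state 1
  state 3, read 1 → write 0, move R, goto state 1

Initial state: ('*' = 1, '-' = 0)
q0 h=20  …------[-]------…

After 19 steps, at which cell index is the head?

25

gen 0: q0 h=20  …------[-]------…
gen 1: q3 h=19  …------[-]*-----…
gen 2: q1 h=20  …------[*]------…
gen 3: q0 h=21  …------[-]------…
gen 4: q3 h=20  …------[-]*-----…
gen 5: q1 h=21  …------[*]------…
gen 6: q0 h=22  …------[-]------…
gen 7: q3 h=21  …------[-]*-----…
gen 8: q1 h=22  …------[*]------…
gen 9: q0 h=23  …------[-]------…
gen 10: q3 h=22  …------[-]*-----…
gen 11: q1 h=23  …------[*]------…
gen 12: q0 h=24  …------[-]------…
gen 13: q3 h=23  …------[-]*-----…
gen 14: q1 h=24  …------[*]------…
gen 15: q0 h=25  …------[-]------…
gen 16: q3 h=24  …------[-]*-----…
gen 17: q1 h=25  …------[*]------…
gen 18: q0 h=26  …------[-]------…
gen 19: q3 h=25  …------[-]*-----…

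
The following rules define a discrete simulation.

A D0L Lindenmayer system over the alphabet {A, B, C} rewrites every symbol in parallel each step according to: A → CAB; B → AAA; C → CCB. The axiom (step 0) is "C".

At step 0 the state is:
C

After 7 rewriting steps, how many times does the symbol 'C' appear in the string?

0) C
1) CCB
2) CCBCCBAAA
3) CCBCCBAAACCBCCBAAACABCABCAB
4) CCBCCBAAACCBCCBAAACABCABCABCCBCCBAAACCBCCBAAACABCABCABCCBCABAAACCBCABAAACCBCABAAA
5) CCBCCBAAACCBCCBAAACABCABCABCCBCCBAAACCBCCBAAACABCABCABCCBC…BCABCCBCCBAAACCBCABAAACABCABCABCCBCCBAAACCBCABAAACABCABCAB  (len 243)
6) CCBCCBAAACCBCCBAAACABCABCABCCBCCBAAACCBCCBAAACABCABCABCCBC…BCABCCBCCBAAACCBCABAAACABCABCABCCBCABAAACCBCABAAACCBCABAAA  (len 729)
7) CCBCCBAAACCBCCBAAACABCABCABCCBCCBAAACCBCCBAAACABCABCABCCBC…BCABCCBCCBAAACCBCABAAACABCABCABCCBCCBAAACCBCABAAACABCABCAB  (len 2187)

821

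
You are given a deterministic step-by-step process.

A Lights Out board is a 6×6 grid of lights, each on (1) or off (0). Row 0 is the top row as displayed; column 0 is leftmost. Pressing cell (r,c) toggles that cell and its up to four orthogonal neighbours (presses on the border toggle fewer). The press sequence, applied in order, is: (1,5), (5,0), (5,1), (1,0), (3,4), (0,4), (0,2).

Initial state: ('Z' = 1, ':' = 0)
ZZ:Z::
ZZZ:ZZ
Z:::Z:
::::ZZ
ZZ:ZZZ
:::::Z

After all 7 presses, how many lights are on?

k=0  ZZ:Z::
ZZZ:ZZ
Z:::Z:
::::ZZ
ZZ:ZZZ
:::::Z
k=1  ZZ:Z:Z
ZZZ:::
Z:::ZZ
::::ZZ
ZZ:ZZZ
:::::Z
k=2  ZZ:Z:Z
ZZZ:::
Z:::ZZ
::::ZZ
:Z:ZZZ
ZZ:::Z
k=3  ZZ:Z:Z
ZZZ:::
Z:::ZZ
::::ZZ
:::ZZZ
::Z::Z
k=4  :Z:Z:Z
::Z:::
::::ZZ
::::ZZ
:::ZZZ
::Z::Z
k=5  :Z:Z:Z
::Z:::
:::::Z
:::Z::
:::Z:Z
::Z::Z
k=6  :Z::Z:
::Z:Z:
:::::Z
:::Z::
:::Z:Z
::Z::Z
k=7  ::ZZZ:
::::Z:
:::::Z
:::Z::
:::Z:Z
::Z::Z

10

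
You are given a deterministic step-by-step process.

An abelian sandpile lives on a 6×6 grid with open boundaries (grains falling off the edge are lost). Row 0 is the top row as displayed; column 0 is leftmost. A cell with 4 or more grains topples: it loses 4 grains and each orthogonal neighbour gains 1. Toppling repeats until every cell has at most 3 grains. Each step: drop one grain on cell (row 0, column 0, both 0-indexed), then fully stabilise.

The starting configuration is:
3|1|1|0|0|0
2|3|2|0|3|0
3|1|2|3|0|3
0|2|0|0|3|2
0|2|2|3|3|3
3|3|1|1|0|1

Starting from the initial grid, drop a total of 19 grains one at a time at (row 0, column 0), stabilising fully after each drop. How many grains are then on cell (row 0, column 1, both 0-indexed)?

k=0  3|1|1|0|0|0
2|3|2|0|3|0
3|1|2|3|0|3
0|2|0|0|3|2
0|2|2|3|3|3
3|3|1|1|0|1
k=1  0|2|1|0|0|0
3|3|2|0|3|0
3|1|2|3|0|3
0|2|0|0|3|2
0|2|2|3|3|3
3|3|1|1|0|1
k=2  1|2|1|0|0|0
3|3|2|0|3|0
3|1|2|3|0|3
0|2|0|0|3|2
0|2|2|3|3|3
3|3|1|1|0|1
k=3  2|2|1|0|0|0
3|3|2|0|3|0
3|1|2|3|0|3
0|2|0|0|3|2
0|2|2|3|3|3
3|3|1|1|0|1
k=4  3|2|1|0|0|0
3|3|2|0|3|0
3|1|2|3|0|3
0|2|0|0|3|2
0|2|2|3|3|3
3|3|1|1|0|1
k=5  2|0|2|0|0|0
2|1|3|0|3|0
0|3|2|3|0|3
1|2|0|0|3|2
0|2|2|3|3|3
3|3|1|1|0|1
k=6  3|0|2|0|0|0
2|1|3|0|3|0
0|3|2|3|0|3
1|2|0|0|3|2
0|2|2|3|3|3
3|3|1|1|0|1
k=7  0|1|2|0|0|0
3|1|3|0|3|0
0|3|2|3|0|3
1|2|0|0|3|2
0|2|2|3|3|3
3|3|1|1|0|1
k=8  1|1|2|0|0|0
3|1|3|0|3|0
0|3|2|3|0|3
1|2|0|0|3|2
0|2|2|3|3|3
3|3|1|1|0|1
k=9  2|1|2|0|0|0
3|1|3|0|3|0
0|3|2|3|0|3
1|2|0|0|3|2
0|2|2|3|3|3
3|3|1|1|0|1
k=10  3|1|2|0|0|0
3|1|3|0|3|0
0|3|2|3|0|3
1|2|0|0|3|2
0|2|2|3|3|3
3|3|1|1|0|1
k=11  1|2|2|0|0|0
0|2|3|0|3|0
1|3|2|3|0|3
1|2|0|0|3|2
0|2|2|3|3|3
3|3|1|1|0|1
k=12  2|2|2|0|0|0
0|2|3|0|3|0
1|3|2|3|0|3
1|2|0|0|3|2
0|2|2|3|3|3
3|3|1|1|0|1
k=13  3|2|2|0|0|0
0|2|3|0|3|0
1|3|2|3|0|3
1|2|0|0|3|2
0|2|2|3|3|3
3|3|1|1|0|1
k=14  0|3|2|0|0|0
1|2|3|0|3|0
1|3|2|3|0|3
1|2|0|0|3|2
0|2|2|3|3|3
3|3|1|1|0|1
k=15  1|3|2|0|0|0
1|2|3|0|3|0
1|3|2|3|0|3
1|2|0|0|3|2
0|2|2|3|3|3
3|3|1|1|0|1
k=16  2|3|2|0|0|0
1|2|3|0|3|0
1|3|2|3|0|3
1|2|0|0|3|2
0|2|2|3|3|3
3|3|1|1|0|1
k=17  3|3|2|0|0|0
1|2|3|0|3|0
1|3|2|3|0|3
1|2|0|0|3|2
0|2|2|3|3|3
3|3|1|1|0|1
k=18  1|0|3|0|0|0
2|3|3|0|3|0
1|3|2|3|0|3
1|2|0|0|3|2
0|2|2|3|3|3
3|3|1|1|0|1
k=19  2|0|3|0|0|0
2|3|3|0|3|0
1|3|2|3|0|3
1|2|0|0|3|2
0|2|2|3|3|3
3|3|1|1|0|1

0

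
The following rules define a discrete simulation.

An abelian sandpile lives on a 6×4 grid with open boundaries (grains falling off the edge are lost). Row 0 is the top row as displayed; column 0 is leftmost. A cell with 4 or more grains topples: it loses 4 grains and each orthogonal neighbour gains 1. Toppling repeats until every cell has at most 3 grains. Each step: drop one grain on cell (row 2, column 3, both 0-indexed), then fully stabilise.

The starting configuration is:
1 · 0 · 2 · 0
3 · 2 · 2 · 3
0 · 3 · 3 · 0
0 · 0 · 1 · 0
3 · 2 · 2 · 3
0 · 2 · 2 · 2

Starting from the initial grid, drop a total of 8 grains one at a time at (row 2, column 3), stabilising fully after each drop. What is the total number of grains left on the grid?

[0] 1 · 0 · 2 · 0
3 · 2 · 2 · 3
0 · 3 · 3 · 0
0 · 0 · 1 · 0
3 · 2 · 2 · 3
0 · 2 · 2 · 2
[1] 1 · 0 · 2 · 0
3 · 2 · 2 · 3
0 · 3 · 3 · 1
0 · 0 · 1 · 0
3 · 2 · 2 · 3
0 · 2 · 2 · 2
[2] 1 · 0 · 2 · 0
3 · 2 · 2 · 3
0 · 3 · 3 · 2
0 · 0 · 1 · 0
3 · 2 · 2 · 3
0 · 2 · 2 · 2
[3] 1 · 0 · 2 · 0
3 · 2 · 2 · 3
0 · 3 · 3 · 3
0 · 0 · 1 · 0
3 · 2 · 2 · 3
0 · 2 · 2 · 2
[4] 2 · 1 · 3 · 1
0 · 1 · 1 · 1
2 · 1 · 2 · 2
0 · 1 · 2 · 1
3 · 2 · 2 · 3
0 · 2 · 2 · 2
[5] 2 · 1 · 3 · 1
0 · 1 · 1 · 1
2 · 1 · 2 · 3
0 · 1 · 2 · 1
3 · 2 · 2 · 3
0 · 2 · 2 · 2
[6] 2 · 1 · 3 · 1
0 · 1 · 1 · 2
2 · 1 · 3 · 0
0 · 1 · 2 · 2
3 · 2 · 2 · 3
0 · 2 · 2 · 2
[7] 2 · 1 · 3 · 1
0 · 1 · 1 · 2
2 · 1 · 3 · 1
0 · 1 · 2 · 2
3 · 2 · 2 · 3
0 · 2 · 2 · 2
[8] 2 · 1 · 3 · 1
0 · 1 · 1 · 2
2 · 1 · 3 · 2
0 · 1 · 2 · 2
3 · 2 · 2 · 3
0 · 2 · 2 · 2

40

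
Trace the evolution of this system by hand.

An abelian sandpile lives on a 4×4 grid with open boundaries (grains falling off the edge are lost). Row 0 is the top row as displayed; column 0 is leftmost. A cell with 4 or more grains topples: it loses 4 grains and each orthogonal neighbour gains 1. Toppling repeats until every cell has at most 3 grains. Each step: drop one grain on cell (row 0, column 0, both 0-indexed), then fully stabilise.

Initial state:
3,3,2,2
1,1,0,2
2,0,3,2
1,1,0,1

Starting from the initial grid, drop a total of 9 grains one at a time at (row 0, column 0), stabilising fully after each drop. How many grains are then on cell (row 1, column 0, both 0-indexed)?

0

gen 0: 3,3,2,2
1,1,0,2
2,0,3,2
1,1,0,1
gen 1: 1,0,3,2
2,2,0,2
2,0,3,2
1,1,0,1
gen 2: 2,0,3,2
2,2,0,2
2,0,3,2
1,1,0,1
gen 3: 3,0,3,2
2,2,0,2
2,0,3,2
1,1,0,1
gen 4: 0,1,3,2
3,2,0,2
2,0,3,2
1,1,0,1
gen 5: 1,1,3,2
3,2,0,2
2,0,3,2
1,1,0,1
gen 6: 2,1,3,2
3,2,0,2
2,0,3,2
1,1,0,1
gen 7: 3,1,3,2
3,2,0,2
2,0,3,2
1,1,0,1
gen 8: 1,2,3,2
0,3,0,2
3,0,3,2
1,1,0,1
gen 9: 2,2,3,2
0,3,0,2
3,0,3,2
1,1,0,1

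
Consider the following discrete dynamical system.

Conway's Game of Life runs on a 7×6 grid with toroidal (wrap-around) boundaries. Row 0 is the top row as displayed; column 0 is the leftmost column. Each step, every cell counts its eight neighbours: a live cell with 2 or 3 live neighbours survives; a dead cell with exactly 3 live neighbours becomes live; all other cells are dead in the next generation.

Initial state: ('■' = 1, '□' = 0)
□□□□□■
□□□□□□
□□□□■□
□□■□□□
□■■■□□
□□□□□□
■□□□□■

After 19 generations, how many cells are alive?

8

0) □□□□□■
□□□□□□
□□□□■□
□□■□□□
□■■■□□
□□□□□□
■□□□□■
1) ■□□□□■
□□□□□□
□□□□□□
□■■□□□
□■■■□□
■■■□□□
■□□□□■
2) ■□□□□■
□□□□□□
□□□□□□
□■□■□□
□□□■□□
□□□■□■
□□□□□□
3) □□□□□□
□□□□□□
□□□□□□
□□■□□□
□□□■□□
□□□□■□
■□□□■■
4) □□□□□■
□□□□□□
□□□□□□
□□□□□□
□□□■□□
□□□■■□
□□□□■■
5) □□□□■■
□□□□□□
□□□□□□
□□□□□□
□□□■■□
□□□■□■
□□□■□■
6) □□□□■■
□□□□□□
□□□□□□
□□□□□□
□□□■■□
□□■■□■
■□□■□■
7) ■□□□■■
□□□□□□
□□□□□□
□□□□□□
□□■■■□
■□■□□■
■□■■□□
8) ■■□■■■
□□□□□■
□□□□□□
□□□■□□
□■■■■■
■□□□□■
□□■■□□
9) ■■□■□■
□□□□□■
□□□□□□
□□□■□□
□■■■□■
■□□□□■
□□■■□□
10) ■■□■□■
□□□□■■
□□□□□□
□□□■■□
□■■■□■
■□□□□■
□□■■□□
11) ■■□■□■
□□□□■■
□□□■□■
□□□■■□
□■■■□■
■□□□□■
□□■■□□
12) ■■□■□■
□□■■□□
□□□■□■
■□□□□■
□■■■□■
■□□□□■
□□■■□□
13) ■■□□□□
□■□■□■
■□■■□■
□■□■□■
□■■□□□
■□□□□■
□□■■□□
14) ■■□■■□
□□□■□■
□□□■□■
□□□■□■
□■■□■■
■□□■□□
□□■□□■
15) ■■□■□□
□□□■□■
■□■■□■
□□□■□■
□■■□□■
■□□■□□
□□■□□■
16) ■■□■□■
□□□■□■
■□■■□■
□□□■□■
□■■■□■
■□□■■■
□□■■■■
17) □■□□□□
□□□■□□
■□■■□■
□□□□□■
□■□□□□
□□□□□□
□□□□□□
18) □□□□□□
■■□■■□
■□■■□■
□■■□■■
□□□□□□
□□□□□□
□□□□□□
19) □□□□□□
■■□■■□
□□□□□□
□■■□■■
□□□□□□
□□□□□□
□□□□□□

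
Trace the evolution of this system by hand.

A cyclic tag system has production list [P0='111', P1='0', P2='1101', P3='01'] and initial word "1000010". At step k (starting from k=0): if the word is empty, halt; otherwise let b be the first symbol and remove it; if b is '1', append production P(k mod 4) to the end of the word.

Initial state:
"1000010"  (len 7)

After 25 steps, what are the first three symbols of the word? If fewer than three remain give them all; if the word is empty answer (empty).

0) "1000010"  (len 7)
1) "000010111"  (len 9)
2) "00010111"  (len 8)
3) "0010111"  (len 7)
4) "010111"  (len 6)
5) "10111"  (len 5)
6) "01110"  (len 5)
7) "1110"  (len 4)
8) "11001"  (len 5)
9) "1001111"  (len 7)
10) "0011110"  (len 7)
11) "011110"  (len 6)
12) "11110"  (len 5)
13) "1110111"  (len 7)
14) "1101110"  (len 7)
15) "1011101101"  (len 10)
16) "01110110101"  (len 11)
17) "1110110101"  (len 10)
18) "1101101010"  (len 10)
19) "1011010101101"  (len 13)
20) "01101010110101"  (len 14)
21) "1101010110101"  (len 13)
22) "1010101101010"  (len 13)
23) "0101011010101101"  (len 16)
24) "101011010101101"  (len 15)
25) "01011010101101111"  (len 17)

010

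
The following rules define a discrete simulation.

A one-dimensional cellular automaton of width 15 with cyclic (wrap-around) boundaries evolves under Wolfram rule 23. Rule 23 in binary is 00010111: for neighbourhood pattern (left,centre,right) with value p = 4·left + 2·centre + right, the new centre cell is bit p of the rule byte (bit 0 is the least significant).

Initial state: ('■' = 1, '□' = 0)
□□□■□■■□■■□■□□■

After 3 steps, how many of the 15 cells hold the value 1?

8

gen 0: □□□■□■■□■■□■□□■
gen 1: ■■■■□□□□□□□■■■■
gen 2: □□□□■■■■■■■□□□□
gen 3: ■■■■□□□□□□□■■■■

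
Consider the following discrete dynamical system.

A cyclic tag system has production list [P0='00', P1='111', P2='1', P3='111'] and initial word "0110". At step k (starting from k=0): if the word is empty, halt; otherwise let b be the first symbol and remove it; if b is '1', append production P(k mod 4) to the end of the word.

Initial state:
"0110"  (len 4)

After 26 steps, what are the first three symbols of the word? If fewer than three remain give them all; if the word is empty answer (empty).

step 0: "0110"  (len 4)
step 1: "110"  (len 3)
step 2: "10111"  (len 5)
step 3: "01111"  (len 5)
step 4: "1111"  (len 4)
step 5: "11100"  (len 5)
step 6: "1100111"  (len 7)
step 7: "1001111"  (len 7)
step 8: "001111111"  (len 9)
step 9: "01111111"  (len 8)
step 10: "1111111"  (len 7)
step 11: "1111111"  (len 7)
step 12: "111111111"  (len 9)
step 13: "1111111100"  (len 10)
step 14: "111111100111"  (len 12)
step 15: "111111001111"  (len 12)
step 16: "11111001111111"  (len 14)
step 17: "111100111111100"  (len 15)
step 18: "11100111111100111"  (len 17)
step 19: "11001111111001111"  (len 17)
step 20: "1001111111001111111"  (len 19)
step 21: "00111111100111111100"  (len 20)
step 22: "0111111100111111100"  (len 19)
step 23: "111111100111111100"  (len 18)
step 24: "11111100111111100111"  (len 20)
step 25: "111110011111110011100"  (len 21)
step 26: "11110011111110011100111"  (len 23)

111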